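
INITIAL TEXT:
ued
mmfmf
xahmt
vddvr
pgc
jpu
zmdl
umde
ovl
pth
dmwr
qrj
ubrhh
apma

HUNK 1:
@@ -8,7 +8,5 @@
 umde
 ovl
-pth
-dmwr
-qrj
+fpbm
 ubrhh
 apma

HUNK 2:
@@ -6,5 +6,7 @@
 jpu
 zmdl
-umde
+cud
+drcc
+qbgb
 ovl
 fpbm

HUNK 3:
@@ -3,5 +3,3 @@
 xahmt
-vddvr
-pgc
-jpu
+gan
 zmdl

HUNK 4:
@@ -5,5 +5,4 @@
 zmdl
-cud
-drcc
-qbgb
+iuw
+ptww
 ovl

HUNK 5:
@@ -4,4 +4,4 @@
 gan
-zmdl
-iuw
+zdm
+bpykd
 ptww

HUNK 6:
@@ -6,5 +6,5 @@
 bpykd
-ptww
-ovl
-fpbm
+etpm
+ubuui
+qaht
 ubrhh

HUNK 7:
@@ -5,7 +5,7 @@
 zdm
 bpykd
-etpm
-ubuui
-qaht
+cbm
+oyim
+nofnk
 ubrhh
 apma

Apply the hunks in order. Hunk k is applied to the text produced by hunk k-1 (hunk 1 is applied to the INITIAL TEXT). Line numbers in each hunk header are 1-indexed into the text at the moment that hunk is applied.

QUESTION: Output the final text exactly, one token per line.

Answer: ued
mmfmf
xahmt
gan
zdm
bpykd
cbm
oyim
nofnk
ubrhh
apma

Derivation:
Hunk 1: at line 8 remove [pth,dmwr,qrj] add [fpbm] -> 12 lines: ued mmfmf xahmt vddvr pgc jpu zmdl umde ovl fpbm ubrhh apma
Hunk 2: at line 6 remove [umde] add [cud,drcc,qbgb] -> 14 lines: ued mmfmf xahmt vddvr pgc jpu zmdl cud drcc qbgb ovl fpbm ubrhh apma
Hunk 3: at line 3 remove [vddvr,pgc,jpu] add [gan] -> 12 lines: ued mmfmf xahmt gan zmdl cud drcc qbgb ovl fpbm ubrhh apma
Hunk 4: at line 5 remove [cud,drcc,qbgb] add [iuw,ptww] -> 11 lines: ued mmfmf xahmt gan zmdl iuw ptww ovl fpbm ubrhh apma
Hunk 5: at line 4 remove [zmdl,iuw] add [zdm,bpykd] -> 11 lines: ued mmfmf xahmt gan zdm bpykd ptww ovl fpbm ubrhh apma
Hunk 6: at line 6 remove [ptww,ovl,fpbm] add [etpm,ubuui,qaht] -> 11 lines: ued mmfmf xahmt gan zdm bpykd etpm ubuui qaht ubrhh apma
Hunk 7: at line 5 remove [etpm,ubuui,qaht] add [cbm,oyim,nofnk] -> 11 lines: ued mmfmf xahmt gan zdm bpykd cbm oyim nofnk ubrhh apma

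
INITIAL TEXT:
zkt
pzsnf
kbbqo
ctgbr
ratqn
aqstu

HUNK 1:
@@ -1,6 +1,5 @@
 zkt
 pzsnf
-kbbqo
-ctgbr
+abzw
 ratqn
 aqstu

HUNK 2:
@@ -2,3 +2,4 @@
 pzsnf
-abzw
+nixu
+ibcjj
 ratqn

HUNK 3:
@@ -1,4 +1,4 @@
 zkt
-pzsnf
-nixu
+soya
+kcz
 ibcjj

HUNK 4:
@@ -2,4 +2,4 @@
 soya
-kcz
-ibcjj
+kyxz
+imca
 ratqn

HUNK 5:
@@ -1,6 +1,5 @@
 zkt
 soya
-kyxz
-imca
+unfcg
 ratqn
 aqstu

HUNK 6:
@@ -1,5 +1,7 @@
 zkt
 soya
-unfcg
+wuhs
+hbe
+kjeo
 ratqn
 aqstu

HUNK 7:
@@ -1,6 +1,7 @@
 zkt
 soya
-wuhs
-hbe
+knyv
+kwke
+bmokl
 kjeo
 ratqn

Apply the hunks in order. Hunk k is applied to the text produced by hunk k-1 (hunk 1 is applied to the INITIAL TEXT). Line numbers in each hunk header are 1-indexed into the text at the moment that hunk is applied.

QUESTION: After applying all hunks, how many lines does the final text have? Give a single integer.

Hunk 1: at line 1 remove [kbbqo,ctgbr] add [abzw] -> 5 lines: zkt pzsnf abzw ratqn aqstu
Hunk 2: at line 2 remove [abzw] add [nixu,ibcjj] -> 6 lines: zkt pzsnf nixu ibcjj ratqn aqstu
Hunk 3: at line 1 remove [pzsnf,nixu] add [soya,kcz] -> 6 lines: zkt soya kcz ibcjj ratqn aqstu
Hunk 4: at line 2 remove [kcz,ibcjj] add [kyxz,imca] -> 6 lines: zkt soya kyxz imca ratqn aqstu
Hunk 5: at line 1 remove [kyxz,imca] add [unfcg] -> 5 lines: zkt soya unfcg ratqn aqstu
Hunk 6: at line 1 remove [unfcg] add [wuhs,hbe,kjeo] -> 7 lines: zkt soya wuhs hbe kjeo ratqn aqstu
Hunk 7: at line 1 remove [wuhs,hbe] add [knyv,kwke,bmokl] -> 8 lines: zkt soya knyv kwke bmokl kjeo ratqn aqstu
Final line count: 8

Answer: 8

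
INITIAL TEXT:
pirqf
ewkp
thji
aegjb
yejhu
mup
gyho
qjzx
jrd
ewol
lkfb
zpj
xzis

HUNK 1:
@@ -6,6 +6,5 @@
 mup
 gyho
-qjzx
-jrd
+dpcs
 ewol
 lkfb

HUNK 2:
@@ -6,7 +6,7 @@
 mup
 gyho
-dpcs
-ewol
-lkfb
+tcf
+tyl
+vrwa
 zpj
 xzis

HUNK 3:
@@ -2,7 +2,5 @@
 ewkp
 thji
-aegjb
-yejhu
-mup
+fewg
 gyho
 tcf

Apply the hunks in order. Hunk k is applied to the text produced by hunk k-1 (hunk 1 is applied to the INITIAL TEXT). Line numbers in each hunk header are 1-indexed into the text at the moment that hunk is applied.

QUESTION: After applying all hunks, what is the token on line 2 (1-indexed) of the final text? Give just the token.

Answer: ewkp

Derivation:
Hunk 1: at line 6 remove [qjzx,jrd] add [dpcs] -> 12 lines: pirqf ewkp thji aegjb yejhu mup gyho dpcs ewol lkfb zpj xzis
Hunk 2: at line 6 remove [dpcs,ewol,lkfb] add [tcf,tyl,vrwa] -> 12 lines: pirqf ewkp thji aegjb yejhu mup gyho tcf tyl vrwa zpj xzis
Hunk 3: at line 2 remove [aegjb,yejhu,mup] add [fewg] -> 10 lines: pirqf ewkp thji fewg gyho tcf tyl vrwa zpj xzis
Final line 2: ewkp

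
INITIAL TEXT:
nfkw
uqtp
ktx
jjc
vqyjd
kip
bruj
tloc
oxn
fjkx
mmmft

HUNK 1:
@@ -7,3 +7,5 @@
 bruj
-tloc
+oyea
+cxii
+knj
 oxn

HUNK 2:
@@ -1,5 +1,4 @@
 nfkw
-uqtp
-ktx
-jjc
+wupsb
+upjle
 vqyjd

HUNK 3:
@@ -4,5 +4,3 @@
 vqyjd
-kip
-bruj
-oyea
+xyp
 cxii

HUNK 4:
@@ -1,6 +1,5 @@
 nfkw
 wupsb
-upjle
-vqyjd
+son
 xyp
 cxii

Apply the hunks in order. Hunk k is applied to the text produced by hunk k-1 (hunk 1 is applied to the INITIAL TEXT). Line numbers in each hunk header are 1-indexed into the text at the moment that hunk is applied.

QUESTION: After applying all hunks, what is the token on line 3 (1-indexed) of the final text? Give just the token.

Answer: son

Derivation:
Hunk 1: at line 7 remove [tloc] add [oyea,cxii,knj] -> 13 lines: nfkw uqtp ktx jjc vqyjd kip bruj oyea cxii knj oxn fjkx mmmft
Hunk 2: at line 1 remove [uqtp,ktx,jjc] add [wupsb,upjle] -> 12 lines: nfkw wupsb upjle vqyjd kip bruj oyea cxii knj oxn fjkx mmmft
Hunk 3: at line 4 remove [kip,bruj,oyea] add [xyp] -> 10 lines: nfkw wupsb upjle vqyjd xyp cxii knj oxn fjkx mmmft
Hunk 4: at line 1 remove [upjle,vqyjd] add [son] -> 9 lines: nfkw wupsb son xyp cxii knj oxn fjkx mmmft
Final line 3: son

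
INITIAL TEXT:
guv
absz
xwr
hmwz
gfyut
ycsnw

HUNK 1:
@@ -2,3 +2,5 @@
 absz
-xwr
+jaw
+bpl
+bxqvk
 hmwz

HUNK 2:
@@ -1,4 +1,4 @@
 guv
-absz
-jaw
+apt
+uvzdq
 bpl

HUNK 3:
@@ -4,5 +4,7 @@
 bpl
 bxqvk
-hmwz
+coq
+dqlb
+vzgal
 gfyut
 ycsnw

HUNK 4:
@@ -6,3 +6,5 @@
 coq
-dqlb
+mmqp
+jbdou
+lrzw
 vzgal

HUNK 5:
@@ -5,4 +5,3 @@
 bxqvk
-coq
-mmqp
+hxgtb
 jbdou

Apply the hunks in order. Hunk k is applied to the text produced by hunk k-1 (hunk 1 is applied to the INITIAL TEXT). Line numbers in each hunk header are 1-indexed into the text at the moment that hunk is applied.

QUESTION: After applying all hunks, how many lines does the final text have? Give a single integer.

Hunk 1: at line 2 remove [xwr] add [jaw,bpl,bxqvk] -> 8 lines: guv absz jaw bpl bxqvk hmwz gfyut ycsnw
Hunk 2: at line 1 remove [absz,jaw] add [apt,uvzdq] -> 8 lines: guv apt uvzdq bpl bxqvk hmwz gfyut ycsnw
Hunk 3: at line 4 remove [hmwz] add [coq,dqlb,vzgal] -> 10 lines: guv apt uvzdq bpl bxqvk coq dqlb vzgal gfyut ycsnw
Hunk 4: at line 6 remove [dqlb] add [mmqp,jbdou,lrzw] -> 12 lines: guv apt uvzdq bpl bxqvk coq mmqp jbdou lrzw vzgal gfyut ycsnw
Hunk 5: at line 5 remove [coq,mmqp] add [hxgtb] -> 11 lines: guv apt uvzdq bpl bxqvk hxgtb jbdou lrzw vzgal gfyut ycsnw
Final line count: 11

Answer: 11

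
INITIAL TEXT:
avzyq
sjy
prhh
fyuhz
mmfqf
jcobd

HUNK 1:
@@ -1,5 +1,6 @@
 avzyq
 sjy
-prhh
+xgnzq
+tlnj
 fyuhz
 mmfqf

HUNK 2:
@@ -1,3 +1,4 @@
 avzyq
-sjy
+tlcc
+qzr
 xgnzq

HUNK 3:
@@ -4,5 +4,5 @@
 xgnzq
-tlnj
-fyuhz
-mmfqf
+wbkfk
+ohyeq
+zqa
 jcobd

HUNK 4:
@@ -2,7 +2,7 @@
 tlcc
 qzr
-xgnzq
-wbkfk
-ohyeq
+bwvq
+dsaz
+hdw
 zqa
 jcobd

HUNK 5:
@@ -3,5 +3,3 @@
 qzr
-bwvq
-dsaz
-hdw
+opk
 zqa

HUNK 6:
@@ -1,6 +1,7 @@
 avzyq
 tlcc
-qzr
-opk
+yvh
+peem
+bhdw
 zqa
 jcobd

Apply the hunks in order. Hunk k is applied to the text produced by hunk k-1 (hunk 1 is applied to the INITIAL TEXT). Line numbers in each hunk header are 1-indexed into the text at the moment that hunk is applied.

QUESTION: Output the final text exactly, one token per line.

Answer: avzyq
tlcc
yvh
peem
bhdw
zqa
jcobd

Derivation:
Hunk 1: at line 1 remove [prhh] add [xgnzq,tlnj] -> 7 lines: avzyq sjy xgnzq tlnj fyuhz mmfqf jcobd
Hunk 2: at line 1 remove [sjy] add [tlcc,qzr] -> 8 lines: avzyq tlcc qzr xgnzq tlnj fyuhz mmfqf jcobd
Hunk 3: at line 4 remove [tlnj,fyuhz,mmfqf] add [wbkfk,ohyeq,zqa] -> 8 lines: avzyq tlcc qzr xgnzq wbkfk ohyeq zqa jcobd
Hunk 4: at line 2 remove [xgnzq,wbkfk,ohyeq] add [bwvq,dsaz,hdw] -> 8 lines: avzyq tlcc qzr bwvq dsaz hdw zqa jcobd
Hunk 5: at line 3 remove [bwvq,dsaz,hdw] add [opk] -> 6 lines: avzyq tlcc qzr opk zqa jcobd
Hunk 6: at line 1 remove [qzr,opk] add [yvh,peem,bhdw] -> 7 lines: avzyq tlcc yvh peem bhdw zqa jcobd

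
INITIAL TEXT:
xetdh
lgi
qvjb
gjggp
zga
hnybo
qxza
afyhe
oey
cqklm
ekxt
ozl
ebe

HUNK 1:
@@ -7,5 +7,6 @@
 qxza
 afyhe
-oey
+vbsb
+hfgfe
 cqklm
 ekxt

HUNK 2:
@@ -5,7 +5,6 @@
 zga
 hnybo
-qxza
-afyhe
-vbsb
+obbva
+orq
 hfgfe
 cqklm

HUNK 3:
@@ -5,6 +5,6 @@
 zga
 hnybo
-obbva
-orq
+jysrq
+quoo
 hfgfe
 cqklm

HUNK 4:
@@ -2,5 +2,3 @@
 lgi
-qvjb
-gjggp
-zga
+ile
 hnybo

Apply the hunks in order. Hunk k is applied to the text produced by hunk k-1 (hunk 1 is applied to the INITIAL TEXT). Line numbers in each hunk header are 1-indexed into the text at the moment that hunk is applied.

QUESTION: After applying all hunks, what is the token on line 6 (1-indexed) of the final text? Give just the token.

Hunk 1: at line 7 remove [oey] add [vbsb,hfgfe] -> 14 lines: xetdh lgi qvjb gjggp zga hnybo qxza afyhe vbsb hfgfe cqklm ekxt ozl ebe
Hunk 2: at line 5 remove [qxza,afyhe,vbsb] add [obbva,orq] -> 13 lines: xetdh lgi qvjb gjggp zga hnybo obbva orq hfgfe cqklm ekxt ozl ebe
Hunk 3: at line 5 remove [obbva,orq] add [jysrq,quoo] -> 13 lines: xetdh lgi qvjb gjggp zga hnybo jysrq quoo hfgfe cqklm ekxt ozl ebe
Hunk 4: at line 2 remove [qvjb,gjggp,zga] add [ile] -> 11 lines: xetdh lgi ile hnybo jysrq quoo hfgfe cqklm ekxt ozl ebe
Final line 6: quoo

Answer: quoo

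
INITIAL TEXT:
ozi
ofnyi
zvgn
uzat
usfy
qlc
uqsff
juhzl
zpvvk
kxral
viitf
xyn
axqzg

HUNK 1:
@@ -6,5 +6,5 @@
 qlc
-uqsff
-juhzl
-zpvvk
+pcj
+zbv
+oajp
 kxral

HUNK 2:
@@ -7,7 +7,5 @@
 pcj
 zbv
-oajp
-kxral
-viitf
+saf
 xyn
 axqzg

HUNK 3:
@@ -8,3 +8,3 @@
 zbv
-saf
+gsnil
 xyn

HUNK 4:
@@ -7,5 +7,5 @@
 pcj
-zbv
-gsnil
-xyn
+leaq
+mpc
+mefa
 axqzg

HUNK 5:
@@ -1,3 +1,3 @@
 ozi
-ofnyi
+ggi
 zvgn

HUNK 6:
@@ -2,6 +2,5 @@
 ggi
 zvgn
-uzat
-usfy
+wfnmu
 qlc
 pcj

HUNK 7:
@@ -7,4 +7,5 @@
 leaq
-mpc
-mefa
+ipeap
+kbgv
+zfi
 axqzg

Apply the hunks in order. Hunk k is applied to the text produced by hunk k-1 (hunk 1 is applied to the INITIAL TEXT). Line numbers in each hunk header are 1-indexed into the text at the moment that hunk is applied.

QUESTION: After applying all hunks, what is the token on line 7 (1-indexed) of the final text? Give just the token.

Hunk 1: at line 6 remove [uqsff,juhzl,zpvvk] add [pcj,zbv,oajp] -> 13 lines: ozi ofnyi zvgn uzat usfy qlc pcj zbv oajp kxral viitf xyn axqzg
Hunk 2: at line 7 remove [oajp,kxral,viitf] add [saf] -> 11 lines: ozi ofnyi zvgn uzat usfy qlc pcj zbv saf xyn axqzg
Hunk 3: at line 8 remove [saf] add [gsnil] -> 11 lines: ozi ofnyi zvgn uzat usfy qlc pcj zbv gsnil xyn axqzg
Hunk 4: at line 7 remove [zbv,gsnil,xyn] add [leaq,mpc,mefa] -> 11 lines: ozi ofnyi zvgn uzat usfy qlc pcj leaq mpc mefa axqzg
Hunk 5: at line 1 remove [ofnyi] add [ggi] -> 11 lines: ozi ggi zvgn uzat usfy qlc pcj leaq mpc mefa axqzg
Hunk 6: at line 2 remove [uzat,usfy] add [wfnmu] -> 10 lines: ozi ggi zvgn wfnmu qlc pcj leaq mpc mefa axqzg
Hunk 7: at line 7 remove [mpc,mefa] add [ipeap,kbgv,zfi] -> 11 lines: ozi ggi zvgn wfnmu qlc pcj leaq ipeap kbgv zfi axqzg
Final line 7: leaq

Answer: leaq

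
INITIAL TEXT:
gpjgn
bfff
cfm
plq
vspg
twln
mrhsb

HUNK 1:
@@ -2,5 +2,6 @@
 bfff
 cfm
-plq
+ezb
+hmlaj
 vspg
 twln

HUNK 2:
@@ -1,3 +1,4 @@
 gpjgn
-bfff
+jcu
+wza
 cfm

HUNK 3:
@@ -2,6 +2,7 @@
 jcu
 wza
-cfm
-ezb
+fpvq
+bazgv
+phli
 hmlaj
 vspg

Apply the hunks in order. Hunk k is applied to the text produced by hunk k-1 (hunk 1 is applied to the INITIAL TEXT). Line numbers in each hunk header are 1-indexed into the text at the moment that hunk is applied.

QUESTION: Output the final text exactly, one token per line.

Hunk 1: at line 2 remove [plq] add [ezb,hmlaj] -> 8 lines: gpjgn bfff cfm ezb hmlaj vspg twln mrhsb
Hunk 2: at line 1 remove [bfff] add [jcu,wza] -> 9 lines: gpjgn jcu wza cfm ezb hmlaj vspg twln mrhsb
Hunk 3: at line 2 remove [cfm,ezb] add [fpvq,bazgv,phli] -> 10 lines: gpjgn jcu wza fpvq bazgv phli hmlaj vspg twln mrhsb

Answer: gpjgn
jcu
wza
fpvq
bazgv
phli
hmlaj
vspg
twln
mrhsb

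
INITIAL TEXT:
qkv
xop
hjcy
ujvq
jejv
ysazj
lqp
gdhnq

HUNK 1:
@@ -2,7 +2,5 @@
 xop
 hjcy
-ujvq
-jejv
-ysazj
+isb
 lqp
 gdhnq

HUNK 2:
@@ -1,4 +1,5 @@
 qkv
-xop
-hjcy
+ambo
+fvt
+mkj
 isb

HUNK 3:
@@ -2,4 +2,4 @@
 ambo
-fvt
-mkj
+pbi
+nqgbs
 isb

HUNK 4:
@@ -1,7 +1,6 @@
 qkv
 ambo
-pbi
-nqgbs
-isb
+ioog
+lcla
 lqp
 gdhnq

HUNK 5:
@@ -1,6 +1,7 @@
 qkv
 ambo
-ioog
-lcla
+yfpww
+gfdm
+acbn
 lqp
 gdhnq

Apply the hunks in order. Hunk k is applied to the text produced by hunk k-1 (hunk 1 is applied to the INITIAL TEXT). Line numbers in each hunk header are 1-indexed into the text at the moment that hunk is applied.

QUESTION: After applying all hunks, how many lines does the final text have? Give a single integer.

Answer: 7

Derivation:
Hunk 1: at line 2 remove [ujvq,jejv,ysazj] add [isb] -> 6 lines: qkv xop hjcy isb lqp gdhnq
Hunk 2: at line 1 remove [xop,hjcy] add [ambo,fvt,mkj] -> 7 lines: qkv ambo fvt mkj isb lqp gdhnq
Hunk 3: at line 2 remove [fvt,mkj] add [pbi,nqgbs] -> 7 lines: qkv ambo pbi nqgbs isb lqp gdhnq
Hunk 4: at line 1 remove [pbi,nqgbs,isb] add [ioog,lcla] -> 6 lines: qkv ambo ioog lcla lqp gdhnq
Hunk 5: at line 1 remove [ioog,lcla] add [yfpww,gfdm,acbn] -> 7 lines: qkv ambo yfpww gfdm acbn lqp gdhnq
Final line count: 7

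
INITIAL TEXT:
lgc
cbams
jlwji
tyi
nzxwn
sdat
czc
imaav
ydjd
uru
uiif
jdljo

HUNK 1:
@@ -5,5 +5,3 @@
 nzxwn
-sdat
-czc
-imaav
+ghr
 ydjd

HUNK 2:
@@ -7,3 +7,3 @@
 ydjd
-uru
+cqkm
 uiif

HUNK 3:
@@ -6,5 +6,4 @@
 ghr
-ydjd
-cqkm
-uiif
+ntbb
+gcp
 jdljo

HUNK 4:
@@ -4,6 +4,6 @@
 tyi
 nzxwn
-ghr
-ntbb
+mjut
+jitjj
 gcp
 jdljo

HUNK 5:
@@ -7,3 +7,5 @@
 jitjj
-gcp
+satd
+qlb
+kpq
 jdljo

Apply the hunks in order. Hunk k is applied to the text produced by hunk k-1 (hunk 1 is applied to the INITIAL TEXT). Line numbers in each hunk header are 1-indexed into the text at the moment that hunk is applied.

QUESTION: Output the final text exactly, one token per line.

Hunk 1: at line 5 remove [sdat,czc,imaav] add [ghr] -> 10 lines: lgc cbams jlwji tyi nzxwn ghr ydjd uru uiif jdljo
Hunk 2: at line 7 remove [uru] add [cqkm] -> 10 lines: lgc cbams jlwji tyi nzxwn ghr ydjd cqkm uiif jdljo
Hunk 3: at line 6 remove [ydjd,cqkm,uiif] add [ntbb,gcp] -> 9 lines: lgc cbams jlwji tyi nzxwn ghr ntbb gcp jdljo
Hunk 4: at line 4 remove [ghr,ntbb] add [mjut,jitjj] -> 9 lines: lgc cbams jlwji tyi nzxwn mjut jitjj gcp jdljo
Hunk 5: at line 7 remove [gcp] add [satd,qlb,kpq] -> 11 lines: lgc cbams jlwji tyi nzxwn mjut jitjj satd qlb kpq jdljo

Answer: lgc
cbams
jlwji
tyi
nzxwn
mjut
jitjj
satd
qlb
kpq
jdljo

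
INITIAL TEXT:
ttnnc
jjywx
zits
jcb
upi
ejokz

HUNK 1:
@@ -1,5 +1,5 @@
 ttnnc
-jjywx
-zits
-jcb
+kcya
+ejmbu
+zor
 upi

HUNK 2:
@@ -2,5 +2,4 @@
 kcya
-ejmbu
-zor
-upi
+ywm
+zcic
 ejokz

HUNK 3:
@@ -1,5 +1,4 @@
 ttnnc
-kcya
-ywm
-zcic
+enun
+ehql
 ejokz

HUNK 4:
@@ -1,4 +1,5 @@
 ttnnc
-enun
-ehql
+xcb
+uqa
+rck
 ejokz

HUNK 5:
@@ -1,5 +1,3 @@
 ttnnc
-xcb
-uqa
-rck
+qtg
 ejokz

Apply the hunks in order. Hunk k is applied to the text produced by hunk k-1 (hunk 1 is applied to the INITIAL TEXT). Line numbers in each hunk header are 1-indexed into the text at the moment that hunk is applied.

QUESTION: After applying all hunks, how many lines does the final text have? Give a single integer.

Answer: 3

Derivation:
Hunk 1: at line 1 remove [jjywx,zits,jcb] add [kcya,ejmbu,zor] -> 6 lines: ttnnc kcya ejmbu zor upi ejokz
Hunk 2: at line 2 remove [ejmbu,zor,upi] add [ywm,zcic] -> 5 lines: ttnnc kcya ywm zcic ejokz
Hunk 3: at line 1 remove [kcya,ywm,zcic] add [enun,ehql] -> 4 lines: ttnnc enun ehql ejokz
Hunk 4: at line 1 remove [enun,ehql] add [xcb,uqa,rck] -> 5 lines: ttnnc xcb uqa rck ejokz
Hunk 5: at line 1 remove [xcb,uqa,rck] add [qtg] -> 3 lines: ttnnc qtg ejokz
Final line count: 3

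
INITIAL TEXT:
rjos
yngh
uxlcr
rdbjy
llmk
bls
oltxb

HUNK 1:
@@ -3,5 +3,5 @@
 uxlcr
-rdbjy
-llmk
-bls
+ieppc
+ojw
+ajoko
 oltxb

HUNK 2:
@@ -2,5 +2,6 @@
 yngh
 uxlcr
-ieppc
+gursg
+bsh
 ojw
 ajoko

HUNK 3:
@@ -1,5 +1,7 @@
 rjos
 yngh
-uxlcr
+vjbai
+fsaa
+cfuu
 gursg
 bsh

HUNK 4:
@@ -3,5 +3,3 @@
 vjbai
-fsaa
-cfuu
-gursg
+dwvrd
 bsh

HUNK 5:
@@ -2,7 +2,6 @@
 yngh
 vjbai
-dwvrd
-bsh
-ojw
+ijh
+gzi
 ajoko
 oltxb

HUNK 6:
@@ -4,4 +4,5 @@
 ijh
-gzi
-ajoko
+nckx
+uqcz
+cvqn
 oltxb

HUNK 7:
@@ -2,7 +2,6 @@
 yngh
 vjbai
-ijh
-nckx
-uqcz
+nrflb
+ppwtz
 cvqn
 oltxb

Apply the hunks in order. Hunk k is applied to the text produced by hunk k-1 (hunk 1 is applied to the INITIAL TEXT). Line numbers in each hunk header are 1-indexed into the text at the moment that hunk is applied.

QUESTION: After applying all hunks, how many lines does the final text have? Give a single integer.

Hunk 1: at line 3 remove [rdbjy,llmk,bls] add [ieppc,ojw,ajoko] -> 7 lines: rjos yngh uxlcr ieppc ojw ajoko oltxb
Hunk 2: at line 2 remove [ieppc] add [gursg,bsh] -> 8 lines: rjos yngh uxlcr gursg bsh ojw ajoko oltxb
Hunk 3: at line 1 remove [uxlcr] add [vjbai,fsaa,cfuu] -> 10 lines: rjos yngh vjbai fsaa cfuu gursg bsh ojw ajoko oltxb
Hunk 4: at line 3 remove [fsaa,cfuu,gursg] add [dwvrd] -> 8 lines: rjos yngh vjbai dwvrd bsh ojw ajoko oltxb
Hunk 5: at line 2 remove [dwvrd,bsh,ojw] add [ijh,gzi] -> 7 lines: rjos yngh vjbai ijh gzi ajoko oltxb
Hunk 6: at line 4 remove [gzi,ajoko] add [nckx,uqcz,cvqn] -> 8 lines: rjos yngh vjbai ijh nckx uqcz cvqn oltxb
Hunk 7: at line 2 remove [ijh,nckx,uqcz] add [nrflb,ppwtz] -> 7 lines: rjos yngh vjbai nrflb ppwtz cvqn oltxb
Final line count: 7

Answer: 7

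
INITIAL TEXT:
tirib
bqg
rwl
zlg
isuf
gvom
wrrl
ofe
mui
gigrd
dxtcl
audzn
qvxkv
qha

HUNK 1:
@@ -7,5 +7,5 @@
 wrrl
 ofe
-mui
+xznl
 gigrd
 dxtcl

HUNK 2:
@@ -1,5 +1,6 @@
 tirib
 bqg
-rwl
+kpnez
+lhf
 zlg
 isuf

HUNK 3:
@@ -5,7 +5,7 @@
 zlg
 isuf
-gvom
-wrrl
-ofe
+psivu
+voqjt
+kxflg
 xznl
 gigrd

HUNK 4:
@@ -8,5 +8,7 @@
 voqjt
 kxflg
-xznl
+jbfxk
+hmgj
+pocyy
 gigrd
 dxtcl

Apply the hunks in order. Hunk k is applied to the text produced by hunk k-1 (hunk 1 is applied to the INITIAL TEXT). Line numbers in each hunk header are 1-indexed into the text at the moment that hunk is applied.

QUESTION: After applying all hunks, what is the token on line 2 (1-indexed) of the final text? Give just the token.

Hunk 1: at line 7 remove [mui] add [xznl] -> 14 lines: tirib bqg rwl zlg isuf gvom wrrl ofe xznl gigrd dxtcl audzn qvxkv qha
Hunk 2: at line 1 remove [rwl] add [kpnez,lhf] -> 15 lines: tirib bqg kpnez lhf zlg isuf gvom wrrl ofe xznl gigrd dxtcl audzn qvxkv qha
Hunk 3: at line 5 remove [gvom,wrrl,ofe] add [psivu,voqjt,kxflg] -> 15 lines: tirib bqg kpnez lhf zlg isuf psivu voqjt kxflg xznl gigrd dxtcl audzn qvxkv qha
Hunk 4: at line 8 remove [xznl] add [jbfxk,hmgj,pocyy] -> 17 lines: tirib bqg kpnez lhf zlg isuf psivu voqjt kxflg jbfxk hmgj pocyy gigrd dxtcl audzn qvxkv qha
Final line 2: bqg

Answer: bqg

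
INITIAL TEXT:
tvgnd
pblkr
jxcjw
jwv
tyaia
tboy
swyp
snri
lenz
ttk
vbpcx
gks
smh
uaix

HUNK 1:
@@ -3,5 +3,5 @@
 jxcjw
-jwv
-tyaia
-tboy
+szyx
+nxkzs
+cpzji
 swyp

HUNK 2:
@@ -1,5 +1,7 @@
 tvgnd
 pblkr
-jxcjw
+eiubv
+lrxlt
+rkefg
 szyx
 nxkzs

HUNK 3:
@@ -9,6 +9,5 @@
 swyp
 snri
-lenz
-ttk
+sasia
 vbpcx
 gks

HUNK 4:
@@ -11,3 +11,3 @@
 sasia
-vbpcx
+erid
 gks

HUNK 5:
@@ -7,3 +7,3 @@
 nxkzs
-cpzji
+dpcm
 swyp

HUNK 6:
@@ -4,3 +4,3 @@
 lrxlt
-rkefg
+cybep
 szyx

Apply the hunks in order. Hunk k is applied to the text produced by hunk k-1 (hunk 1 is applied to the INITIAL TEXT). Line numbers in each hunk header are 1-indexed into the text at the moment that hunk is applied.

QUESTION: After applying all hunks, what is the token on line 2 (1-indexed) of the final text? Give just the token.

Answer: pblkr

Derivation:
Hunk 1: at line 3 remove [jwv,tyaia,tboy] add [szyx,nxkzs,cpzji] -> 14 lines: tvgnd pblkr jxcjw szyx nxkzs cpzji swyp snri lenz ttk vbpcx gks smh uaix
Hunk 2: at line 1 remove [jxcjw] add [eiubv,lrxlt,rkefg] -> 16 lines: tvgnd pblkr eiubv lrxlt rkefg szyx nxkzs cpzji swyp snri lenz ttk vbpcx gks smh uaix
Hunk 3: at line 9 remove [lenz,ttk] add [sasia] -> 15 lines: tvgnd pblkr eiubv lrxlt rkefg szyx nxkzs cpzji swyp snri sasia vbpcx gks smh uaix
Hunk 4: at line 11 remove [vbpcx] add [erid] -> 15 lines: tvgnd pblkr eiubv lrxlt rkefg szyx nxkzs cpzji swyp snri sasia erid gks smh uaix
Hunk 5: at line 7 remove [cpzji] add [dpcm] -> 15 lines: tvgnd pblkr eiubv lrxlt rkefg szyx nxkzs dpcm swyp snri sasia erid gks smh uaix
Hunk 6: at line 4 remove [rkefg] add [cybep] -> 15 lines: tvgnd pblkr eiubv lrxlt cybep szyx nxkzs dpcm swyp snri sasia erid gks smh uaix
Final line 2: pblkr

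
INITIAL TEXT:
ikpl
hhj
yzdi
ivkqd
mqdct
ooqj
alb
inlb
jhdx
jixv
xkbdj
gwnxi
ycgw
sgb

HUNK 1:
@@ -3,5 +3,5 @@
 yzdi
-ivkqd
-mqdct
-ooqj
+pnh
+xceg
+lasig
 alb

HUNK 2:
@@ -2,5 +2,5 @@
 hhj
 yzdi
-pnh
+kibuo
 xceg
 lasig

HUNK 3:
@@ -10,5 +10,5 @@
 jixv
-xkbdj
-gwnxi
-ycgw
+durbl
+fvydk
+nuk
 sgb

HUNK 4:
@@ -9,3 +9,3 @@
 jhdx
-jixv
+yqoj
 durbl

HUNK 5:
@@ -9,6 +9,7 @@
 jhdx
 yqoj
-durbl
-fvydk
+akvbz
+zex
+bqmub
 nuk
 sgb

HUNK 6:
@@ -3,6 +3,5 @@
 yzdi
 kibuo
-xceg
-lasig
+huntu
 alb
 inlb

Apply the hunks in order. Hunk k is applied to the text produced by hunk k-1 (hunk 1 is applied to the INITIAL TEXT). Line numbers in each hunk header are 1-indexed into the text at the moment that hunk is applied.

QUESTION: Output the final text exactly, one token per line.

Answer: ikpl
hhj
yzdi
kibuo
huntu
alb
inlb
jhdx
yqoj
akvbz
zex
bqmub
nuk
sgb

Derivation:
Hunk 1: at line 3 remove [ivkqd,mqdct,ooqj] add [pnh,xceg,lasig] -> 14 lines: ikpl hhj yzdi pnh xceg lasig alb inlb jhdx jixv xkbdj gwnxi ycgw sgb
Hunk 2: at line 2 remove [pnh] add [kibuo] -> 14 lines: ikpl hhj yzdi kibuo xceg lasig alb inlb jhdx jixv xkbdj gwnxi ycgw sgb
Hunk 3: at line 10 remove [xkbdj,gwnxi,ycgw] add [durbl,fvydk,nuk] -> 14 lines: ikpl hhj yzdi kibuo xceg lasig alb inlb jhdx jixv durbl fvydk nuk sgb
Hunk 4: at line 9 remove [jixv] add [yqoj] -> 14 lines: ikpl hhj yzdi kibuo xceg lasig alb inlb jhdx yqoj durbl fvydk nuk sgb
Hunk 5: at line 9 remove [durbl,fvydk] add [akvbz,zex,bqmub] -> 15 lines: ikpl hhj yzdi kibuo xceg lasig alb inlb jhdx yqoj akvbz zex bqmub nuk sgb
Hunk 6: at line 3 remove [xceg,lasig] add [huntu] -> 14 lines: ikpl hhj yzdi kibuo huntu alb inlb jhdx yqoj akvbz zex bqmub nuk sgb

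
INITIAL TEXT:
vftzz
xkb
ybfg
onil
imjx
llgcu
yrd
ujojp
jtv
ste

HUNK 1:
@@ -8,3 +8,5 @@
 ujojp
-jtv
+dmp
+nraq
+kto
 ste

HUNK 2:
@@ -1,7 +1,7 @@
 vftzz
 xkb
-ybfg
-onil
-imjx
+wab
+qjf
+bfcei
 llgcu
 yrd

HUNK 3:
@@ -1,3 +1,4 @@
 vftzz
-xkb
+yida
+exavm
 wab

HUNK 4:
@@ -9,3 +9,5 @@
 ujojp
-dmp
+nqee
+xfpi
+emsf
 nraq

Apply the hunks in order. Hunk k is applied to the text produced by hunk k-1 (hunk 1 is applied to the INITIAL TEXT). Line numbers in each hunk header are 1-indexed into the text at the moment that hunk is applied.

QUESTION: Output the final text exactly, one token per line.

Hunk 1: at line 8 remove [jtv] add [dmp,nraq,kto] -> 12 lines: vftzz xkb ybfg onil imjx llgcu yrd ujojp dmp nraq kto ste
Hunk 2: at line 1 remove [ybfg,onil,imjx] add [wab,qjf,bfcei] -> 12 lines: vftzz xkb wab qjf bfcei llgcu yrd ujojp dmp nraq kto ste
Hunk 3: at line 1 remove [xkb] add [yida,exavm] -> 13 lines: vftzz yida exavm wab qjf bfcei llgcu yrd ujojp dmp nraq kto ste
Hunk 4: at line 9 remove [dmp] add [nqee,xfpi,emsf] -> 15 lines: vftzz yida exavm wab qjf bfcei llgcu yrd ujojp nqee xfpi emsf nraq kto ste

Answer: vftzz
yida
exavm
wab
qjf
bfcei
llgcu
yrd
ujojp
nqee
xfpi
emsf
nraq
kto
ste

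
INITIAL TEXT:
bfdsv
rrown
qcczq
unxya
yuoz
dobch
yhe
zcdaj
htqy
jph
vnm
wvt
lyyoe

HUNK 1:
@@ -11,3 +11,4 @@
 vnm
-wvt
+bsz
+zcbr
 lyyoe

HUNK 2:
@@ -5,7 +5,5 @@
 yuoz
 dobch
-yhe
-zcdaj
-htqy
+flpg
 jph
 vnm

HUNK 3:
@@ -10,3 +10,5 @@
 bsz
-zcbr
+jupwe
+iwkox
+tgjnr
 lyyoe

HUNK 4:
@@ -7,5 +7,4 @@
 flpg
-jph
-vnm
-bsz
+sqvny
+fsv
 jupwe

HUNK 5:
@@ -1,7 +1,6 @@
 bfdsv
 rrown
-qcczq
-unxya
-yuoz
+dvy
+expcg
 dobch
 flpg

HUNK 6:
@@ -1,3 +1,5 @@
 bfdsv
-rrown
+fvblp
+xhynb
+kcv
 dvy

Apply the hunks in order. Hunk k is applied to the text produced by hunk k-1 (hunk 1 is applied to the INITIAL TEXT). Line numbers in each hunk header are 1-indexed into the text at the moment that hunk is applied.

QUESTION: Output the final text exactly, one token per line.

Hunk 1: at line 11 remove [wvt] add [bsz,zcbr] -> 14 lines: bfdsv rrown qcczq unxya yuoz dobch yhe zcdaj htqy jph vnm bsz zcbr lyyoe
Hunk 2: at line 5 remove [yhe,zcdaj,htqy] add [flpg] -> 12 lines: bfdsv rrown qcczq unxya yuoz dobch flpg jph vnm bsz zcbr lyyoe
Hunk 3: at line 10 remove [zcbr] add [jupwe,iwkox,tgjnr] -> 14 lines: bfdsv rrown qcczq unxya yuoz dobch flpg jph vnm bsz jupwe iwkox tgjnr lyyoe
Hunk 4: at line 7 remove [jph,vnm,bsz] add [sqvny,fsv] -> 13 lines: bfdsv rrown qcczq unxya yuoz dobch flpg sqvny fsv jupwe iwkox tgjnr lyyoe
Hunk 5: at line 1 remove [qcczq,unxya,yuoz] add [dvy,expcg] -> 12 lines: bfdsv rrown dvy expcg dobch flpg sqvny fsv jupwe iwkox tgjnr lyyoe
Hunk 6: at line 1 remove [rrown] add [fvblp,xhynb,kcv] -> 14 lines: bfdsv fvblp xhynb kcv dvy expcg dobch flpg sqvny fsv jupwe iwkox tgjnr lyyoe

Answer: bfdsv
fvblp
xhynb
kcv
dvy
expcg
dobch
flpg
sqvny
fsv
jupwe
iwkox
tgjnr
lyyoe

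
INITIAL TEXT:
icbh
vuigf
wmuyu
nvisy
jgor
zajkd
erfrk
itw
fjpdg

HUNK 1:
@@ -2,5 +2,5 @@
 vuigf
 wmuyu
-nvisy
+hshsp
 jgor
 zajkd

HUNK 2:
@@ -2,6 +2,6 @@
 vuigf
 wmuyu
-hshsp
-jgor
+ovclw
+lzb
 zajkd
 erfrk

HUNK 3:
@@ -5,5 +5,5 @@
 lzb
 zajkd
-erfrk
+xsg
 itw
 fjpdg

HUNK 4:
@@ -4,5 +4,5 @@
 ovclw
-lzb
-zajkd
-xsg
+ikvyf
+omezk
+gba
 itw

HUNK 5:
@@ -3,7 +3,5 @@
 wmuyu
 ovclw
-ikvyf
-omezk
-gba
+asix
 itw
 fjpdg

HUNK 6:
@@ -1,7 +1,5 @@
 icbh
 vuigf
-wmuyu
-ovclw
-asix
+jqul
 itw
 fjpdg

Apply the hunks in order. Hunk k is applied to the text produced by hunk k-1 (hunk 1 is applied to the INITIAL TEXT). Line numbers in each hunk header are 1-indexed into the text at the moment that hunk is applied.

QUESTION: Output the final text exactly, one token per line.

Hunk 1: at line 2 remove [nvisy] add [hshsp] -> 9 lines: icbh vuigf wmuyu hshsp jgor zajkd erfrk itw fjpdg
Hunk 2: at line 2 remove [hshsp,jgor] add [ovclw,lzb] -> 9 lines: icbh vuigf wmuyu ovclw lzb zajkd erfrk itw fjpdg
Hunk 3: at line 5 remove [erfrk] add [xsg] -> 9 lines: icbh vuigf wmuyu ovclw lzb zajkd xsg itw fjpdg
Hunk 4: at line 4 remove [lzb,zajkd,xsg] add [ikvyf,omezk,gba] -> 9 lines: icbh vuigf wmuyu ovclw ikvyf omezk gba itw fjpdg
Hunk 5: at line 3 remove [ikvyf,omezk,gba] add [asix] -> 7 lines: icbh vuigf wmuyu ovclw asix itw fjpdg
Hunk 6: at line 1 remove [wmuyu,ovclw,asix] add [jqul] -> 5 lines: icbh vuigf jqul itw fjpdg

Answer: icbh
vuigf
jqul
itw
fjpdg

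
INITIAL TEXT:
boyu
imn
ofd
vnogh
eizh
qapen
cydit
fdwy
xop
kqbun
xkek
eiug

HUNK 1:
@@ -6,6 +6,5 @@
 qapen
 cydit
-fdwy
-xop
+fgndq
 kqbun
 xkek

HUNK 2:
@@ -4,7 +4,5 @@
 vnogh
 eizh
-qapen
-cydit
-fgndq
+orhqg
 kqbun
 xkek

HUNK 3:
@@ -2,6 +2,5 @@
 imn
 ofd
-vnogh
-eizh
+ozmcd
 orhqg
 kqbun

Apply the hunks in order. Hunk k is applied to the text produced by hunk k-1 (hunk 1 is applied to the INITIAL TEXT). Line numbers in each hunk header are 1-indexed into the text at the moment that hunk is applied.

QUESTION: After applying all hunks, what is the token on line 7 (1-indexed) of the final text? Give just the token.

Hunk 1: at line 6 remove [fdwy,xop] add [fgndq] -> 11 lines: boyu imn ofd vnogh eizh qapen cydit fgndq kqbun xkek eiug
Hunk 2: at line 4 remove [qapen,cydit,fgndq] add [orhqg] -> 9 lines: boyu imn ofd vnogh eizh orhqg kqbun xkek eiug
Hunk 3: at line 2 remove [vnogh,eizh] add [ozmcd] -> 8 lines: boyu imn ofd ozmcd orhqg kqbun xkek eiug
Final line 7: xkek

Answer: xkek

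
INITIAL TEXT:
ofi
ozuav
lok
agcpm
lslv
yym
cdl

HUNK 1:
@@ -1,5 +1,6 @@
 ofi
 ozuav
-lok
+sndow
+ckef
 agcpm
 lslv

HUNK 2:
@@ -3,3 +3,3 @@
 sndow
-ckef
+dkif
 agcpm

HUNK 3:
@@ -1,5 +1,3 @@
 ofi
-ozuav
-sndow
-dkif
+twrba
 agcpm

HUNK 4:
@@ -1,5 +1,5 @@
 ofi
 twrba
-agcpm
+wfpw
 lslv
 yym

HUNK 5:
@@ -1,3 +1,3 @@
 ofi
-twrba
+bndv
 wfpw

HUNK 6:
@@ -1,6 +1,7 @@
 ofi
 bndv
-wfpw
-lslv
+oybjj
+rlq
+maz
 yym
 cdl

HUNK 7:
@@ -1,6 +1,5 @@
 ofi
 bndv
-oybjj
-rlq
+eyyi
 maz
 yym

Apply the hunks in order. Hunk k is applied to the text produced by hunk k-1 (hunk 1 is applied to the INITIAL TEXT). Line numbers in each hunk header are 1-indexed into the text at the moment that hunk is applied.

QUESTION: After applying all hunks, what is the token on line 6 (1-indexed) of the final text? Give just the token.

Answer: cdl

Derivation:
Hunk 1: at line 1 remove [lok] add [sndow,ckef] -> 8 lines: ofi ozuav sndow ckef agcpm lslv yym cdl
Hunk 2: at line 3 remove [ckef] add [dkif] -> 8 lines: ofi ozuav sndow dkif agcpm lslv yym cdl
Hunk 3: at line 1 remove [ozuav,sndow,dkif] add [twrba] -> 6 lines: ofi twrba agcpm lslv yym cdl
Hunk 4: at line 1 remove [agcpm] add [wfpw] -> 6 lines: ofi twrba wfpw lslv yym cdl
Hunk 5: at line 1 remove [twrba] add [bndv] -> 6 lines: ofi bndv wfpw lslv yym cdl
Hunk 6: at line 1 remove [wfpw,lslv] add [oybjj,rlq,maz] -> 7 lines: ofi bndv oybjj rlq maz yym cdl
Hunk 7: at line 1 remove [oybjj,rlq] add [eyyi] -> 6 lines: ofi bndv eyyi maz yym cdl
Final line 6: cdl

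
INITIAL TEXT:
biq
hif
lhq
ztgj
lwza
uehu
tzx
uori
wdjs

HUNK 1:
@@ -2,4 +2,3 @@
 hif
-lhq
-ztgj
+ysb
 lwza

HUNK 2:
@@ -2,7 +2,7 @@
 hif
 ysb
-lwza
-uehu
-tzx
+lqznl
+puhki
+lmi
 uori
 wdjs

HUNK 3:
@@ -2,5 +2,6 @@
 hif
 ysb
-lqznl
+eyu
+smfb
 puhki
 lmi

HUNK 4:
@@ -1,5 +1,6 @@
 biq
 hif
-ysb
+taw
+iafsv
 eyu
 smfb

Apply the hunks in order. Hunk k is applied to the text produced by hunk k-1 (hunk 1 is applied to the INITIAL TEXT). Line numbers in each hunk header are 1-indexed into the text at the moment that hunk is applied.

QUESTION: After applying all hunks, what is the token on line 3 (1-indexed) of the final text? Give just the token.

Answer: taw

Derivation:
Hunk 1: at line 2 remove [lhq,ztgj] add [ysb] -> 8 lines: biq hif ysb lwza uehu tzx uori wdjs
Hunk 2: at line 2 remove [lwza,uehu,tzx] add [lqznl,puhki,lmi] -> 8 lines: biq hif ysb lqznl puhki lmi uori wdjs
Hunk 3: at line 2 remove [lqznl] add [eyu,smfb] -> 9 lines: biq hif ysb eyu smfb puhki lmi uori wdjs
Hunk 4: at line 1 remove [ysb] add [taw,iafsv] -> 10 lines: biq hif taw iafsv eyu smfb puhki lmi uori wdjs
Final line 3: taw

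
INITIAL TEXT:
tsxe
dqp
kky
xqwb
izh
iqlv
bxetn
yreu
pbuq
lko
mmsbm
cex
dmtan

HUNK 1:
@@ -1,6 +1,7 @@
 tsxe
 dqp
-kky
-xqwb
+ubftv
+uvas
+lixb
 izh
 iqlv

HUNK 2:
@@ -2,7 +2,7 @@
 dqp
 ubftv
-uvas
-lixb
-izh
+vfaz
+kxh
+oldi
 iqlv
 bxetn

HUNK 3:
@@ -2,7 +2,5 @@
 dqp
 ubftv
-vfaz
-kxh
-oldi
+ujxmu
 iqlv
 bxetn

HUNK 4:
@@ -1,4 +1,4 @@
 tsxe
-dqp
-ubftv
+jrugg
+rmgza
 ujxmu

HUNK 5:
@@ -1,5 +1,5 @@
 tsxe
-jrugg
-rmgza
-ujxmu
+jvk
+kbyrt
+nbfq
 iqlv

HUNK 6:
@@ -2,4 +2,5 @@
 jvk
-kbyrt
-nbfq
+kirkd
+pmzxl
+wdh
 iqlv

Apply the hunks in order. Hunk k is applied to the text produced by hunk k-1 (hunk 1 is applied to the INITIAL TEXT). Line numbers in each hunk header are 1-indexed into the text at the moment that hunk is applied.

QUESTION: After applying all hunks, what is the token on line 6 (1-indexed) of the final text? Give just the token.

Hunk 1: at line 1 remove [kky,xqwb] add [ubftv,uvas,lixb] -> 14 lines: tsxe dqp ubftv uvas lixb izh iqlv bxetn yreu pbuq lko mmsbm cex dmtan
Hunk 2: at line 2 remove [uvas,lixb,izh] add [vfaz,kxh,oldi] -> 14 lines: tsxe dqp ubftv vfaz kxh oldi iqlv bxetn yreu pbuq lko mmsbm cex dmtan
Hunk 3: at line 2 remove [vfaz,kxh,oldi] add [ujxmu] -> 12 lines: tsxe dqp ubftv ujxmu iqlv bxetn yreu pbuq lko mmsbm cex dmtan
Hunk 4: at line 1 remove [dqp,ubftv] add [jrugg,rmgza] -> 12 lines: tsxe jrugg rmgza ujxmu iqlv bxetn yreu pbuq lko mmsbm cex dmtan
Hunk 5: at line 1 remove [jrugg,rmgza,ujxmu] add [jvk,kbyrt,nbfq] -> 12 lines: tsxe jvk kbyrt nbfq iqlv bxetn yreu pbuq lko mmsbm cex dmtan
Hunk 6: at line 2 remove [kbyrt,nbfq] add [kirkd,pmzxl,wdh] -> 13 lines: tsxe jvk kirkd pmzxl wdh iqlv bxetn yreu pbuq lko mmsbm cex dmtan
Final line 6: iqlv

Answer: iqlv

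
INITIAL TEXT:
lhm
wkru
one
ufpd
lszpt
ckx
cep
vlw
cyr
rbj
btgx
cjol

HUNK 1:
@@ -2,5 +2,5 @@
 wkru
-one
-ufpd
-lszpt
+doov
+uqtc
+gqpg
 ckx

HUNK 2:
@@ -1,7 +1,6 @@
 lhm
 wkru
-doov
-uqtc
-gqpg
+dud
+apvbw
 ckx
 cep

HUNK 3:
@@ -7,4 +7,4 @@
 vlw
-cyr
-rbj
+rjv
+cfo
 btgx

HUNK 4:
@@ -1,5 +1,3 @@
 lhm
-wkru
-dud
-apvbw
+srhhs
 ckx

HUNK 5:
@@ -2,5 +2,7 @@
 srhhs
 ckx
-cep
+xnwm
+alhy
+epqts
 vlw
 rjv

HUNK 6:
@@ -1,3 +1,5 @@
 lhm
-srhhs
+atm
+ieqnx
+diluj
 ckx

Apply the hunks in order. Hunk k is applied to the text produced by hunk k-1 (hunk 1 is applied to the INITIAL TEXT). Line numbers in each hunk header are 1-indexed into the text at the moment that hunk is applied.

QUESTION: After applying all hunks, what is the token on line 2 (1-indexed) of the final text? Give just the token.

Answer: atm

Derivation:
Hunk 1: at line 2 remove [one,ufpd,lszpt] add [doov,uqtc,gqpg] -> 12 lines: lhm wkru doov uqtc gqpg ckx cep vlw cyr rbj btgx cjol
Hunk 2: at line 1 remove [doov,uqtc,gqpg] add [dud,apvbw] -> 11 lines: lhm wkru dud apvbw ckx cep vlw cyr rbj btgx cjol
Hunk 3: at line 7 remove [cyr,rbj] add [rjv,cfo] -> 11 lines: lhm wkru dud apvbw ckx cep vlw rjv cfo btgx cjol
Hunk 4: at line 1 remove [wkru,dud,apvbw] add [srhhs] -> 9 lines: lhm srhhs ckx cep vlw rjv cfo btgx cjol
Hunk 5: at line 2 remove [cep] add [xnwm,alhy,epqts] -> 11 lines: lhm srhhs ckx xnwm alhy epqts vlw rjv cfo btgx cjol
Hunk 6: at line 1 remove [srhhs] add [atm,ieqnx,diluj] -> 13 lines: lhm atm ieqnx diluj ckx xnwm alhy epqts vlw rjv cfo btgx cjol
Final line 2: atm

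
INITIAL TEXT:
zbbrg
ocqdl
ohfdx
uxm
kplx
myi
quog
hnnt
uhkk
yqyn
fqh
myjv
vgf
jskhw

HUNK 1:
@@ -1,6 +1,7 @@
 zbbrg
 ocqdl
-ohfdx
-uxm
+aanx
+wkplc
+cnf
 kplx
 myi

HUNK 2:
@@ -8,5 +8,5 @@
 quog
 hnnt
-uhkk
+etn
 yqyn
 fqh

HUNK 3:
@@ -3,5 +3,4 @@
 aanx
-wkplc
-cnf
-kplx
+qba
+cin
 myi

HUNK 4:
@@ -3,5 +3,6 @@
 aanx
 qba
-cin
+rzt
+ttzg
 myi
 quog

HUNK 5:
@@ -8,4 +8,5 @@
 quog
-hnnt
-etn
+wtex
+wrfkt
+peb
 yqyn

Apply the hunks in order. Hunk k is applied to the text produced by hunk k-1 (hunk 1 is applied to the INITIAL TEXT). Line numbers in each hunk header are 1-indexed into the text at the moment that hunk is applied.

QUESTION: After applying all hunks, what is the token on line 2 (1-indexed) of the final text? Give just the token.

Hunk 1: at line 1 remove [ohfdx,uxm] add [aanx,wkplc,cnf] -> 15 lines: zbbrg ocqdl aanx wkplc cnf kplx myi quog hnnt uhkk yqyn fqh myjv vgf jskhw
Hunk 2: at line 8 remove [uhkk] add [etn] -> 15 lines: zbbrg ocqdl aanx wkplc cnf kplx myi quog hnnt etn yqyn fqh myjv vgf jskhw
Hunk 3: at line 3 remove [wkplc,cnf,kplx] add [qba,cin] -> 14 lines: zbbrg ocqdl aanx qba cin myi quog hnnt etn yqyn fqh myjv vgf jskhw
Hunk 4: at line 3 remove [cin] add [rzt,ttzg] -> 15 lines: zbbrg ocqdl aanx qba rzt ttzg myi quog hnnt etn yqyn fqh myjv vgf jskhw
Hunk 5: at line 8 remove [hnnt,etn] add [wtex,wrfkt,peb] -> 16 lines: zbbrg ocqdl aanx qba rzt ttzg myi quog wtex wrfkt peb yqyn fqh myjv vgf jskhw
Final line 2: ocqdl

Answer: ocqdl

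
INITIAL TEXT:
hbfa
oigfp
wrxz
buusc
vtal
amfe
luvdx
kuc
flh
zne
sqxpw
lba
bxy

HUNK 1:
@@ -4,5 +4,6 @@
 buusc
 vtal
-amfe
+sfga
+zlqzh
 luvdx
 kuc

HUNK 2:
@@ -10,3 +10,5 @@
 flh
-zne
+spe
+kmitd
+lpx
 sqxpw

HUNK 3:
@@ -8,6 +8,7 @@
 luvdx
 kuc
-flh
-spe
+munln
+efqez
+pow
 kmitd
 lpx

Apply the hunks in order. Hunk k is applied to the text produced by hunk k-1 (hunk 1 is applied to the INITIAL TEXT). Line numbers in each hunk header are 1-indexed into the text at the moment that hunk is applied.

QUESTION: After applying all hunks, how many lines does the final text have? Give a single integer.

Answer: 17

Derivation:
Hunk 1: at line 4 remove [amfe] add [sfga,zlqzh] -> 14 lines: hbfa oigfp wrxz buusc vtal sfga zlqzh luvdx kuc flh zne sqxpw lba bxy
Hunk 2: at line 10 remove [zne] add [spe,kmitd,lpx] -> 16 lines: hbfa oigfp wrxz buusc vtal sfga zlqzh luvdx kuc flh spe kmitd lpx sqxpw lba bxy
Hunk 3: at line 8 remove [flh,spe] add [munln,efqez,pow] -> 17 lines: hbfa oigfp wrxz buusc vtal sfga zlqzh luvdx kuc munln efqez pow kmitd lpx sqxpw lba bxy
Final line count: 17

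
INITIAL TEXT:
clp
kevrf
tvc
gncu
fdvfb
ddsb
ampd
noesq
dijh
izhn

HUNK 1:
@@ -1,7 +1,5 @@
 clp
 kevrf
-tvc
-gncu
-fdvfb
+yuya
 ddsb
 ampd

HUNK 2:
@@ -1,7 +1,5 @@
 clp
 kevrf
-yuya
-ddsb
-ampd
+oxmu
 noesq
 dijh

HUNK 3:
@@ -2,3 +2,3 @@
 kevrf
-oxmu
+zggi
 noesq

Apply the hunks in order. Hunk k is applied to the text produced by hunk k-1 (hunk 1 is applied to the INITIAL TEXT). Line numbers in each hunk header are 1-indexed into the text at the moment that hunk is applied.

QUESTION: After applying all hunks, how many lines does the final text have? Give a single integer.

Hunk 1: at line 1 remove [tvc,gncu,fdvfb] add [yuya] -> 8 lines: clp kevrf yuya ddsb ampd noesq dijh izhn
Hunk 2: at line 1 remove [yuya,ddsb,ampd] add [oxmu] -> 6 lines: clp kevrf oxmu noesq dijh izhn
Hunk 3: at line 2 remove [oxmu] add [zggi] -> 6 lines: clp kevrf zggi noesq dijh izhn
Final line count: 6

Answer: 6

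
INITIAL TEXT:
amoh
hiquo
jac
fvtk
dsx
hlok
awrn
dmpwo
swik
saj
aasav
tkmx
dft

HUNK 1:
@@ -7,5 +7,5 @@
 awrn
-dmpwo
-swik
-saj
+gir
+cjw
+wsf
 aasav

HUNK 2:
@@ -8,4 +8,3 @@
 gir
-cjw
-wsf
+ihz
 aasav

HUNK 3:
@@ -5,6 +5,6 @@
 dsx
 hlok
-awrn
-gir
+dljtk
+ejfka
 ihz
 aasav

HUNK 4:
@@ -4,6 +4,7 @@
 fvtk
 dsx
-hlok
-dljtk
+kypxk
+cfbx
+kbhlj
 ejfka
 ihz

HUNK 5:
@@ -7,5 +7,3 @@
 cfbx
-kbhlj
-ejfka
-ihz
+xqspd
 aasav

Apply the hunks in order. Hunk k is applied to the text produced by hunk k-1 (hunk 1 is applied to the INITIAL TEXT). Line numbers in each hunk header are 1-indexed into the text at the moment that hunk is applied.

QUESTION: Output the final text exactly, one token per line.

Hunk 1: at line 7 remove [dmpwo,swik,saj] add [gir,cjw,wsf] -> 13 lines: amoh hiquo jac fvtk dsx hlok awrn gir cjw wsf aasav tkmx dft
Hunk 2: at line 8 remove [cjw,wsf] add [ihz] -> 12 lines: amoh hiquo jac fvtk dsx hlok awrn gir ihz aasav tkmx dft
Hunk 3: at line 5 remove [awrn,gir] add [dljtk,ejfka] -> 12 lines: amoh hiquo jac fvtk dsx hlok dljtk ejfka ihz aasav tkmx dft
Hunk 4: at line 4 remove [hlok,dljtk] add [kypxk,cfbx,kbhlj] -> 13 lines: amoh hiquo jac fvtk dsx kypxk cfbx kbhlj ejfka ihz aasav tkmx dft
Hunk 5: at line 7 remove [kbhlj,ejfka,ihz] add [xqspd] -> 11 lines: amoh hiquo jac fvtk dsx kypxk cfbx xqspd aasav tkmx dft

Answer: amoh
hiquo
jac
fvtk
dsx
kypxk
cfbx
xqspd
aasav
tkmx
dft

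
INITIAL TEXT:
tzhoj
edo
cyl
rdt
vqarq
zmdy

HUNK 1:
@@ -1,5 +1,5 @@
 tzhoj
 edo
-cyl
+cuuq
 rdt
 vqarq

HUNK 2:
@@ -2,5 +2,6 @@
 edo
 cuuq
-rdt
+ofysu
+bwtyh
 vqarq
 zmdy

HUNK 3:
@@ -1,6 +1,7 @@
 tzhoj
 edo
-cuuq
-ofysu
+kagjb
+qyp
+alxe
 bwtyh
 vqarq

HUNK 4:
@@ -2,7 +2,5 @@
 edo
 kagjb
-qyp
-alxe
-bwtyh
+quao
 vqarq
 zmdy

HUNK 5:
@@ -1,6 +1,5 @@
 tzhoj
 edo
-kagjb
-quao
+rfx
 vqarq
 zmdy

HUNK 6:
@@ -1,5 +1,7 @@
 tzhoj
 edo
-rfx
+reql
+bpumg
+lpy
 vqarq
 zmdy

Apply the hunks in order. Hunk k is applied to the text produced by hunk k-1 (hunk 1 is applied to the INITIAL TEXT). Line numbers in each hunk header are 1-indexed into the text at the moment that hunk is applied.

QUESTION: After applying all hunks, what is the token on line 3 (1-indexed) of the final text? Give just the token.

Answer: reql

Derivation:
Hunk 1: at line 1 remove [cyl] add [cuuq] -> 6 lines: tzhoj edo cuuq rdt vqarq zmdy
Hunk 2: at line 2 remove [rdt] add [ofysu,bwtyh] -> 7 lines: tzhoj edo cuuq ofysu bwtyh vqarq zmdy
Hunk 3: at line 1 remove [cuuq,ofysu] add [kagjb,qyp,alxe] -> 8 lines: tzhoj edo kagjb qyp alxe bwtyh vqarq zmdy
Hunk 4: at line 2 remove [qyp,alxe,bwtyh] add [quao] -> 6 lines: tzhoj edo kagjb quao vqarq zmdy
Hunk 5: at line 1 remove [kagjb,quao] add [rfx] -> 5 lines: tzhoj edo rfx vqarq zmdy
Hunk 6: at line 1 remove [rfx] add [reql,bpumg,lpy] -> 7 lines: tzhoj edo reql bpumg lpy vqarq zmdy
Final line 3: reql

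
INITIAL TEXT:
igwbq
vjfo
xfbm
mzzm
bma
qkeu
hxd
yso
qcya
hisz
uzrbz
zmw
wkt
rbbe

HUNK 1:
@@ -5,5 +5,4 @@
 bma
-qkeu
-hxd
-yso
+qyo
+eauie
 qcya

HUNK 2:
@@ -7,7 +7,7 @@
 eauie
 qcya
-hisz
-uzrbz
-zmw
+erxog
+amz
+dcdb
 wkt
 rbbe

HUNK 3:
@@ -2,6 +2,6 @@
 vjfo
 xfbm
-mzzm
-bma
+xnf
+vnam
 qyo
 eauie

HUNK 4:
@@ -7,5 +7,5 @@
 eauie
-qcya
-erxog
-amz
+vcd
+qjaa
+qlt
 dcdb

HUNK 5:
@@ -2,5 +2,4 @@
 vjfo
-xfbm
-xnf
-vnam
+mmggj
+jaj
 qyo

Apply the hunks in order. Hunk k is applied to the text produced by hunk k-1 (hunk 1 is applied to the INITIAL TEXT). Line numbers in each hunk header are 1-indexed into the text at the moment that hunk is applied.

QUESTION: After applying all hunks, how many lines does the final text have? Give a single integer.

Hunk 1: at line 5 remove [qkeu,hxd,yso] add [qyo,eauie] -> 13 lines: igwbq vjfo xfbm mzzm bma qyo eauie qcya hisz uzrbz zmw wkt rbbe
Hunk 2: at line 7 remove [hisz,uzrbz,zmw] add [erxog,amz,dcdb] -> 13 lines: igwbq vjfo xfbm mzzm bma qyo eauie qcya erxog amz dcdb wkt rbbe
Hunk 3: at line 2 remove [mzzm,bma] add [xnf,vnam] -> 13 lines: igwbq vjfo xfbm xnf vnam qyo eauie qcya erxog amz dcdb wkt rbbe
Hunk 4: at line 7 remove [qcya,erxog,amz] add [vcd,qjaa,qlt] -> 13 lines: igwbq vjfo xfbm xnf vnam qyo eauie vcd qjaa qlt dcdb wkt rbbe
Hunk 5: at line 2 remove [xfbm,xnf,vnam] add [mmggj,jaj] -> 12 lines: igwbq vjfo mmggj jaj qyo eauie vcd qjaa qlt dcdb wkt rbbe
Final line count: 12

Answer: 12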